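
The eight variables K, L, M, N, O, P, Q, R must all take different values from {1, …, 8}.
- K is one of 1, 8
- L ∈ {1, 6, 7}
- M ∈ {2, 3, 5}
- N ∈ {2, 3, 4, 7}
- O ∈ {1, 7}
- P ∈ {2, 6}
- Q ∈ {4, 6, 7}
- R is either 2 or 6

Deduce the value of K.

8

The 8 variables draw from only 8 values {1, 2, 3, 4, 5, 6, 7, 8}, so each is used; only M can be 5, hence M = 5.
Among the 7 still-open variables, 3 fits only N (and all 7 values in {1, 2, 3, 4, 6, 7, 8} must be used), so N = 3.
Among the 6 still-open variables, 4 fits only Q (and all 6 values in {1, 2, 4, 6, 7, 8} must be used), so Q = 4.
The 5 still-open variables together cover exactly {1, 2, 6, 7, 8} — 5 values for 5 variables — and 8 appears only in K's list, so K = 8.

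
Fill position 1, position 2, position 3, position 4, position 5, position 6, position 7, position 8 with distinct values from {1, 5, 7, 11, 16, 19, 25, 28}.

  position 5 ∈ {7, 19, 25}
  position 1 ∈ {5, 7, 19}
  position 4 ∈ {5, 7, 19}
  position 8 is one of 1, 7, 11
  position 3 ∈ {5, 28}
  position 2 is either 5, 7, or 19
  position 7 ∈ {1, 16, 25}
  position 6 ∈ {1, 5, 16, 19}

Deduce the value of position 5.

The 8 variables draw from only 8 values {1, 5, 7, 11, 16, 19, 25, 28}, so each is used; only position 8 can be 11, hence position 8 = 11.
Among the 7 still-open variables, 28 fits only position 3 (and all 7 values in {1, 5, 7, 16, 19, 25, 28} must be used), so position 3 = 28.
The 3 variables position 1, position 2, position 4 are confined to {5, 7, 19}, which locks those values in; drop them from position 5, position 6.
So position 5 = 25.

25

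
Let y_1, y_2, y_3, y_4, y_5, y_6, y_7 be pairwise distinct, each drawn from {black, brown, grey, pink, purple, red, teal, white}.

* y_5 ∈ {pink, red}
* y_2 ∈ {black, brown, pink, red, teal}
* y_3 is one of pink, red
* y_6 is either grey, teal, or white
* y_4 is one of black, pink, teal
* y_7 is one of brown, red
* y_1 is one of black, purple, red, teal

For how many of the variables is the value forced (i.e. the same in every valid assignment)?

y_3 and y_5 between them cover only {pink, red} — a naked pair. Remove those values from y_1, y_2, y_4, y_7.
That leaves y_7 = brown. So y_2 can't be brown.
y_2 and y_4 share exactly the 2 values {black, teal}; by pigeonhole those values go to them, so strike black, teal from y_1, y_6.
y_1 must be purple (only option left).
Determined: y_1=purple, y_7=brown. The other variables each still have more than one consistent value. That makes 2.

2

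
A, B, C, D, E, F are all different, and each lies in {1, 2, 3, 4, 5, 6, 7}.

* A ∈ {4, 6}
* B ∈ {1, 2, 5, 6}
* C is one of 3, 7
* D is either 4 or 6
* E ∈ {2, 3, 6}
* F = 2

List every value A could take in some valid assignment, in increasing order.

F's domain is down to {2}, so F = 2. Eliminate 2 elsewhere: B, E.
A and D share exactly the 2 values {4, 6}; by pigeonhole those values go to them, so strike 4, 6 from B, E.
E has just one choice, so E = 3. Remove 3 from C.
That leaves C = 7.
No further eliminations apply; A can still be any of 4, 6.

4, 6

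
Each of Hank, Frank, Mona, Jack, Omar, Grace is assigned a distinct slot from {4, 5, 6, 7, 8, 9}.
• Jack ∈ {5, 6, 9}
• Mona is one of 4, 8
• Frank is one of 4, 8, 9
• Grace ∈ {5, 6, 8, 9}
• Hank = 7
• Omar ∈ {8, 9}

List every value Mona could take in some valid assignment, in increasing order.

Hank has just one choice, so Hank = 7.
Frank, Mona, Omar share exactly the 3 values {4, 8, 9}; by pigeonhole those values go to them, so strike 4, 8, 9 from Jack, Grace.
No further eliminations apply; Mona can still be any of 4, 8.

4, 8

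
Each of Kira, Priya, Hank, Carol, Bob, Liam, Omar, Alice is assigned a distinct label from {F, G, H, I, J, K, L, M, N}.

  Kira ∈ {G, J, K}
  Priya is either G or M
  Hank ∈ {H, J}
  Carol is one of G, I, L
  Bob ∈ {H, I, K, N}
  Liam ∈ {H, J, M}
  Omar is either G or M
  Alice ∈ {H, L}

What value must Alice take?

The 8 variables together cover exactly {G, H, I, J, K, L, M, N} — 8 values for 8 variables — and N appears only in Bob's list, so Bob = N.
The 7 still-open variables draw from only 7 values {G, H, I, J, K, L, M}, so each is used; only Carol can be I, hence Carol = I.
The 6 still-open variables together cover exactly {G, H, J, K, L, M} — 6 values for 6 variables — and K appears only in Kira's list, so Kira = K.
Among the 5 still-open variables, L fits only Alice (and all 5 values in {G, H, J, L, M} must be used), so Alice = L.

L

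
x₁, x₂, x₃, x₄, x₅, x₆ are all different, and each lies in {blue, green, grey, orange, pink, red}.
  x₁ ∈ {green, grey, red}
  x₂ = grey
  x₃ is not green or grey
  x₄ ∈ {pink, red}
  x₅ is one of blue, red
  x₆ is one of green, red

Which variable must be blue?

x₂ has just one choice, so x₂ = grey. Strike grey from x₁.
The 5 still-open variables draw from only 5 values {blue, green, orange, pink, red}, so each is used; only x₃ can be orange, hence x₃ = orange.
Among the 4 still-open variables, blue fits only x₅ (and all 4 values in {blue, green, pink, red} must be used), so x₅ = blue.

x₅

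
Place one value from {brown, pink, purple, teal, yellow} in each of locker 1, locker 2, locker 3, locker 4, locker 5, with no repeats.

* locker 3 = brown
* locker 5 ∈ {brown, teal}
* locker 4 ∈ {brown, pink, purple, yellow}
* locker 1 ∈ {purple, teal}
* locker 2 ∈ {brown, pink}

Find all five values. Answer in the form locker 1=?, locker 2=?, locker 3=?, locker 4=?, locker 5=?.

locker 1=purple, locker 2=pink, locker 3=brown, locker 4=yellow, locker 5=teal

locker 3's domain is down to {brown}, so locker 3 = brown. Remove brown from locker 2, locker 4, locker 5.
locker 5 has just one choice, so locker 5 = teal. So locker 1 can't be teal.
locker 1 must be purple (only option left). Eliminate purple elsewhere: locker 4.
locker 2 must be pink (only option left). Remove pink from locker 4.
locker 4's domain is down to {yellow}, so locker 4 = yellow.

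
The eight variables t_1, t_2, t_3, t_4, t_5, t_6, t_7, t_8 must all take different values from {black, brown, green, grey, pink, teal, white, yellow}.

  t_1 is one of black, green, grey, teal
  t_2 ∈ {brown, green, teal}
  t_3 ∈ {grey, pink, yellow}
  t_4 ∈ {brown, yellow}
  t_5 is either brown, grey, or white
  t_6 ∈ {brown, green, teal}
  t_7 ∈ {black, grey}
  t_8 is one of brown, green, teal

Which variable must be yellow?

t_4

The 8 variables draw from only 8 values {black, brown, green, grey, pink, teal, white, yellow}, so each is used; only t_3 can be pink, hence t_3 = pink.
The 7 still-open variables together cover exactly {black, brown, green, grey, teal, white, yellow} — 7 values for 7 variables — and white appears only in t_5's list, so t_5 = white.
Among the 6 still-open variables, yellow fits only t_4 (and all 6 values in {black, brown, green, grey, teal, yellow} must be used), so t_4 = yellow.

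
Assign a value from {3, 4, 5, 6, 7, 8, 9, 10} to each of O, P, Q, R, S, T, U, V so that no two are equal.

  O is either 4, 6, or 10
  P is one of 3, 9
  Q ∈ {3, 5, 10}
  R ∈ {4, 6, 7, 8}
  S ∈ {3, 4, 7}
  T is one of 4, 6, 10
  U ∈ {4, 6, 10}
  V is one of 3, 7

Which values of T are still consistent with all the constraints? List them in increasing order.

4, 6, 10

The 8 variables together cover exactly {3, 4, 5, 6, 7, 8, 9, 10} — 8 values for 8 variables — and 5 appears only in Q's list, so Q = 5.
Among the 7 still-open variables, 8 fits only R (and all 7 values in {3, 4, 6, 7, 8, 9, 10} must be used), so R = 8.
The 6 still-open variables draw from only 6 values {3, 4, 6, 7, 9, 10}, so each is used; only P can be 9, hence P = 9.
The 3 variables O, T, U are confined to {4, 6, 10}, which locks those values in; drop them from S.
No further eliminations apply; T can still be any of 4, 6, 10.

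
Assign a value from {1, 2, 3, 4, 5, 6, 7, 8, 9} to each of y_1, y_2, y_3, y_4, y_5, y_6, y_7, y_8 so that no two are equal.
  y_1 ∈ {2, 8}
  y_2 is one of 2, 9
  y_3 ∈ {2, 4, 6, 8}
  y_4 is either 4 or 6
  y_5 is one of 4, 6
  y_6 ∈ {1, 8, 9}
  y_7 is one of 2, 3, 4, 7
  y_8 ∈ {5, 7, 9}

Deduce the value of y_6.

y_4 and y_5 between them cover only {4, 6} — a naked pair. Remove those values from y_3, y_7.
y_1 and y_3 between them cover only {2, 8} — a naked pair. Remove those values from y_2, y_6, y_7.
y_2's domain is down to {9}, so y_2 = 9. Eliminate 9 elsewhere: y_6, y_8.
So y_6 = 1.

1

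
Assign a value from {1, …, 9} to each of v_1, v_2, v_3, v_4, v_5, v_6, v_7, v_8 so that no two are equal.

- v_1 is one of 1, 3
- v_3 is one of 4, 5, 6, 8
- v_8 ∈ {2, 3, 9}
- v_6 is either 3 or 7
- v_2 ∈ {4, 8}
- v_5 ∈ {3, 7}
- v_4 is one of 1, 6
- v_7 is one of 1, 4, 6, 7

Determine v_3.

The 2 variables v_5 and v_6 are confined to {3, 7}, which locks those values in; drop them from v_1, v_7, v_8.
v_1 has just one choice, so v_1 = 1. Remove 1 from v_4, v_7.
v_4 has just one choice, so v_4 = 6. Eliminate 6 elsewhere: v_3, v_7.
v_7 has just one choice, so v_7 = 4. So v_2, v_3 can't be 4.
v_2 must be 8 (only option left). So v_3 can't be 8.
So v_3 = 5.

5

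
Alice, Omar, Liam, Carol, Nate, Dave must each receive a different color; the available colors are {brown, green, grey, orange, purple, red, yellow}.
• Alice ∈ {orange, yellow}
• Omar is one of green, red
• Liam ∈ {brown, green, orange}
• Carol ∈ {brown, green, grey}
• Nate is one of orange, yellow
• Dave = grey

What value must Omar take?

Dave has just one choice, so Dave = grey. Remove grey from Carol.
The 5 still-open variables draw from only 5 values {brown, green, orange, red, yellow}, so each is used; only Omar can be red, hence Omar = red.

red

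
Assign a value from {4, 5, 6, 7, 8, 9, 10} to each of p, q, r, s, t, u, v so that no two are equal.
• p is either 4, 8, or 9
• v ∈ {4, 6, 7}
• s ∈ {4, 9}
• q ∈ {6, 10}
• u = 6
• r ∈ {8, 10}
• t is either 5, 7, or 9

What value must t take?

u's domain is down to {6}, so u = 6. Remove 6 from q, v.
q's domain is down to {10}, so q = 10. Strike 10 from r.
r must be 8 (only option left). Strike 8 from p.
The 4 still-open variables together cover exactly {4, 5, 7, 9} — 4 values for 4 variables — and 5 appears only in t's list, so t = 5.

5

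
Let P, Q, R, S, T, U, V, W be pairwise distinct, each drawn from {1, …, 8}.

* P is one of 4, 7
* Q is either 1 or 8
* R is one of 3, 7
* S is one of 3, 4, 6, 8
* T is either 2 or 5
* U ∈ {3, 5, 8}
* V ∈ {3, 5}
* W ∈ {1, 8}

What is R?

7

The 8 variables draw from only 8 values {1, 2, 3, 4, 5, 6, 7, 8}, so each is used; only T can be 2, hence T = 2.
Among the 7 still-open variables, 6 fits only S (and all 7 values in {1, 3, 4, 5, 6, 7, 8} must be used), so S = 6.
The 6 still-open variables together cover exactly {1, 3, 4, 5, 7, 8} — 6 values for 6 variables — and 4 appears only in P's list, so P = 4.
The 5 still-open variables draw from only 5 values {1, 3, 5, 7, 8}, so each is used; only R can be 7, hence R = 7.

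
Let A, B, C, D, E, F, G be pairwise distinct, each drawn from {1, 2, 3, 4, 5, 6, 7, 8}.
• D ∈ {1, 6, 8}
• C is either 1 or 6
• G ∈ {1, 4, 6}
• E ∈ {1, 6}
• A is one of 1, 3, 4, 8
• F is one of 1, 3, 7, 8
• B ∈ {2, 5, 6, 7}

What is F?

7

C and E between them cover only {1, 6} — a naked pair. Remove those values from A, B, D, F, G.
D's domain is down to {8}, so D = 8. Eliminate 8 elsewhere: A, F.
That leaves G = 4. Remove 4 from A.
A's domain is down to {3}, so A = 3. Remove 3 from F.
So F = 7.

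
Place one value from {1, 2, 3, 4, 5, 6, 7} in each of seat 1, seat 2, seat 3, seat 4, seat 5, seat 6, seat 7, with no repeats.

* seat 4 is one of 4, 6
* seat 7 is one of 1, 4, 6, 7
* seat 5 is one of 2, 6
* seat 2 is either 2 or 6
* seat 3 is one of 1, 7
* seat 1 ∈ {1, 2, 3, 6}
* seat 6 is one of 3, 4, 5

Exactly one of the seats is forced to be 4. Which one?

seat 4

The 7 variables together cover exactly {1, 2, 3, 4, 5, 6, 7} — 7 values for 7 variables — and 5 appears only in seat 6's list, so seat 6 = 5.
Among the 6 still-open variables, 3 fits only seat 1 (and all 6 values in {1, 2, 3, 4, 6, 7} must be used), so seat 1 = 3.
The 2 variables seat 2 and seat 5 are confined to {2, 6}, which locks those values in; drop them from seat 4, seat 7.
So 4 goes to seat 4.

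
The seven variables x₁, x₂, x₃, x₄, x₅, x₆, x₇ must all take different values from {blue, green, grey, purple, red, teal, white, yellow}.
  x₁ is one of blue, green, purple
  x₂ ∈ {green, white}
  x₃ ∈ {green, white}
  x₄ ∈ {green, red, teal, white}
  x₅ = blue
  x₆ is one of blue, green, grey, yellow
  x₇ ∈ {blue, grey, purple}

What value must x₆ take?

x₅ must be blue (only option left). So x₁, x₆, x₇ can't be blue.
x₂ and x₃ between them cover only {green, white} — a naked pair. Remove those values from x₁, x₄, x₆.
x₁'s domain is down to {purple}, so x₁ = purple. Strike purple from x₇.
x₇'s domain is down to {grey}, so x₇ = grey. Eliminate grey elsewhere: x₆.
So x₆ = yellow.

yellow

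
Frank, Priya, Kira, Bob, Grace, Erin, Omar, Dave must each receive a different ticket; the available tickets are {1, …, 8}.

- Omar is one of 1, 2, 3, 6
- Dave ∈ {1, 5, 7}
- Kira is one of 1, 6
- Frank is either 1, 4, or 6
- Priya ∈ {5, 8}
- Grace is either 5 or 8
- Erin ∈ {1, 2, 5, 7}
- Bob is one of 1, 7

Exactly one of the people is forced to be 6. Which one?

The 8 variables together cover exactly {1, 2, 3, 4, 5, 6, 7, 8} — 8 values for 8 variables — and 3 appears only in Omar's list, so Omar = 3.
The 7 still-open variables together cover exactly {1, 2, 4, 5, 6, 7, 8} — 7 values for 7 variables — and 2 appears only in Erin's list, so Erin = 2.
The 6 still-open variables draw from only 6 values {1, 4, 5, 6, 7, 8}, so each is used; only Frank can be 4, hence Frank = 4.
The 5 still-open variables draw from only 5 values {1, 5, 6, 7, 8}, so each is used; only Kira can be 6, hence Kira = 6.

Kira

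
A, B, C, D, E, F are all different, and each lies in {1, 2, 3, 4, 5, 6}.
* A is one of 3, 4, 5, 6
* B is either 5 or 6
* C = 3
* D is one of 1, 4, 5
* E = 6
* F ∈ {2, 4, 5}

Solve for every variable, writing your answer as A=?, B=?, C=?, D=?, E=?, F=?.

A=4, B=5, C=3, D=1, E=6, F=2

C has just one choice, so C = 3. So A can't be 3.
E has just one choice, so E = 6. Strike 6 from A, B.
That leaves B = 5. Eliminate 5 elsewhere: A, D, F.
A has just one choice, so A = 4. Remove 4 from D, F.
That leaves D = 1.
F must be 2 (only option left).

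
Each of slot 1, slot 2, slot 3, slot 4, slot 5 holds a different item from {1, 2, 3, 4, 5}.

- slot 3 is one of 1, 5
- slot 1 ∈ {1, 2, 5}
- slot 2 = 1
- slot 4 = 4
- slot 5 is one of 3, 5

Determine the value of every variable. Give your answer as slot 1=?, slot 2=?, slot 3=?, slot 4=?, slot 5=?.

slot 1=2, slot 2=1, slot 3=5, slot 4=4, slot 5=3

slot 2 must be 1 (only option left). So slot 1, slot 3 can't be 1.
That leaves slot 3 = 5. So slot 1, slot 5 can't be 5.
That leaves slot 4 = 4.
slot 5 must be 3 (only option left).
slot 1 must be 2 (only option left).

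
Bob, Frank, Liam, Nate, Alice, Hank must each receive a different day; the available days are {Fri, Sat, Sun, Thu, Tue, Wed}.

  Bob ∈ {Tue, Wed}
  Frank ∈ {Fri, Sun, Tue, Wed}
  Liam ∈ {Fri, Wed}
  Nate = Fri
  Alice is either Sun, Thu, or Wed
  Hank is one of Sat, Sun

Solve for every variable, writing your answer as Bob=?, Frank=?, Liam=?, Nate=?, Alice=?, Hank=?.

Nate's domain is down to {Fri}, so Nate = Fri. So Frank, Liam can't be Fri.
That leaves Liam = Wed. Strike Wed from Bob, Frank, Alice.
Bob must be Tue (only option left). So Frank can't be Tue.
Frank must be Sun (only option left). Strike Sun from Alice, Hank.
That leaves Alice = Thu.
That leaves Hank = Sat.

Bob=Tue, Frank=Sun, Liam=Wed, Nate=Fri, Alice=Thu, Hank=Sat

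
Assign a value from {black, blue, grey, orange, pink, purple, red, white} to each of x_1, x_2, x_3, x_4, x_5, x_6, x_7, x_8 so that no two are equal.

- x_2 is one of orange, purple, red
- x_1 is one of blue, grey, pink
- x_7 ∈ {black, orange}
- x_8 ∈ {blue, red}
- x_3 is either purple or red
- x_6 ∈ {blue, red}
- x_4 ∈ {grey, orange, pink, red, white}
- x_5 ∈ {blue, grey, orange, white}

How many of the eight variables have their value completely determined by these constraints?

3

The 8 variables draw from only 8 values {black, blue, grey, orange, pink, purple, red, white}, so each is used; only x_7 can be black, hence x_7 = black.
The 2 variables x_6 and x_8 are confined to {blue, red}, which locks those values in; drop them from x_1, x_2, x_3, x_4, x_5.
x_3's domain is down to {purple}, so x_3 = purple. So x_2 can't be purple.
That leaves x_2 = orange. Remove orange from x_4, x_5.
Determined: x_2=orange, x_3=purple, x_7=black. The other variables each still have more than one consistent value. That makes 3.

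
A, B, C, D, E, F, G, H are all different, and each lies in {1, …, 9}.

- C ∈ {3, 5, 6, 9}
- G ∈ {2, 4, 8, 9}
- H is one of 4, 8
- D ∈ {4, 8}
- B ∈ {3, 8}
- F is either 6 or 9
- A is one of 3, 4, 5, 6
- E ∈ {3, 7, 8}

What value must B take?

3

The 8 variables draw from only 8 values {2, 3, 4, 5, 6, 7, 8, 9}, so each is used; only G can be 2, hence G = 2.
The 7 still-open variables together cover exactly {3, 4, 5, 6, 7, 8, 9} — 7 values for 7 variables — and 7 appears only in E's list, so E = 7.
D and H share exactly the 2 values {4, 8}; by pigeonhole those values go to them, so strike 4, 8 from A, B.
So B = 3.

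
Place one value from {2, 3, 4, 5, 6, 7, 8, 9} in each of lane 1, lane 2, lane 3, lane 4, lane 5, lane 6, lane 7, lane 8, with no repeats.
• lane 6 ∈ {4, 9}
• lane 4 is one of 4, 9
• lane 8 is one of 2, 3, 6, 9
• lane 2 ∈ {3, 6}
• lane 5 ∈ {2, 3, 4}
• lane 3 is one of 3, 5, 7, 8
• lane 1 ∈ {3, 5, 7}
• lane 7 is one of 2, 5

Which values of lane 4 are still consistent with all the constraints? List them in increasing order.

4, 9

Among the 8 variables, 8 fits only lane 3 (and all 8 values in {2, 3, 4, 5, 6, 7, 8, 9} must be used), so lane 3 = 8.
The 7 still-open variables draw from only 7 values {2, 3, 4, 5, 6, 7, 9}, so each is used; only lane 1 can be 7, hence lane 1 = 7.
The 6 still-open variables together cover exactly {2, 3, 4, 5, 6, 9} — 6 values for 6 variables — and 5 appears only in lane 7's list, so lane 7 = 5.
lane 4 and lane 6 between them cover only {4, 9} — a naked pair. Remove those values from lane 5, lane 8.
No further eliminations apply; lane 4 can still be any of 4, 9.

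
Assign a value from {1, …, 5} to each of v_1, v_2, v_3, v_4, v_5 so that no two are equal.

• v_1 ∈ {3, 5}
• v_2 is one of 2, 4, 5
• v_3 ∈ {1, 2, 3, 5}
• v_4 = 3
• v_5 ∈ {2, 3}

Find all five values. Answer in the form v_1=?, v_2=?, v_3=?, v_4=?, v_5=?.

v_1=5, v_2=4, v_3=1, v_4=3, v_5=2

v_4 has just one choice, so v_4 = 3. Eliminate 3 elsewhere: v_1, v_3, v_5.
v_5 has just one choice, so v_5 = 2. Eliminate 2 elsewhere: v_2, v_3.
v_1's domain is down to {5}, so v_1 = 5. Strike 5 from v_2, v_3.
That leaves v_2 = 4.
v_3's domain is down to {1}, so v_3 = 1.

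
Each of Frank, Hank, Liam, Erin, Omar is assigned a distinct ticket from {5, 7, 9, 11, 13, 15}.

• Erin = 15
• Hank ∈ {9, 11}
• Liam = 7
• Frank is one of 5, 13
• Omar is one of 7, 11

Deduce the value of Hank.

9

Liam's domain is down to {7}, so Liam = 7. So Omar can't be 7.
Erin has just one choice, so Erin = 15.
That leaves Omar = 11. Eliminate 11 elsewhere: Hank.
So Hank = 9.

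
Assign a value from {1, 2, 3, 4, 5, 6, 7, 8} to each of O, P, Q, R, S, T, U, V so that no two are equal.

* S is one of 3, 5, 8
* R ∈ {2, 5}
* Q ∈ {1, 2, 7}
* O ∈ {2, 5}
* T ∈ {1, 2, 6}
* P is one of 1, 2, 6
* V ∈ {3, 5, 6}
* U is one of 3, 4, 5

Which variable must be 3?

V

The 8 variables draw from only 8 values {1, 2, 3, 4, 5, 6, 7, 8}, so each is used; only U can be 4, hence U = 4.
The 7 still-open variables draw from only 7 values {1, 2, 3, 5, 6, 7, 8}, so each is used; only Q can be 7, hence Q = 7.
The 6 still-open variables together cover exactly {1, 2, 3, 5, 6, 8} — 6 values for 6 variables — and 8 appears only in S's list, so S = 8.
The 5 still-open variables draw from only 5 values {1, 2, 3, 5, 6}, so each is used; only V can be 3, hence V = 3.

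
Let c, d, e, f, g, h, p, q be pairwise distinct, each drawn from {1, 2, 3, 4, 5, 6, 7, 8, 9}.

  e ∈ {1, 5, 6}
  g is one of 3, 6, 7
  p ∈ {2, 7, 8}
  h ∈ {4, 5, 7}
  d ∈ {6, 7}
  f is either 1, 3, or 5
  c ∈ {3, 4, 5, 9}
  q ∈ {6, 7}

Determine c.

9

d and q share exactly the 2 values {6, 7}; by pigeonhole those values go to them, so strike 6, 7 from e, g, h, p.
g has just one choice, so g = 3. Eliminate 3 elsewhere: c, f.
e and f between them cover only {1, 5} — a naked pair. Remove those values from c, h.
h has just one choice, so h = 4. Eliminate 4 elsewhere: c.
So c = 9.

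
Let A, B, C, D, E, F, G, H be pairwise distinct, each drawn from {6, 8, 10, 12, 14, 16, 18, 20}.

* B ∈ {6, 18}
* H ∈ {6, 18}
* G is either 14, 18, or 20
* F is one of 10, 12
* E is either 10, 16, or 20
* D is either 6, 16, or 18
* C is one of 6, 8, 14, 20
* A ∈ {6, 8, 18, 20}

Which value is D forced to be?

The 8 variables draw from only 8 values {6, 8, 10, 12, 14, 16, 18, 20}, so each is used; only F can be 12, hence F = 12.
Among the 7 still-open variables, 10 fits only E (and all 7 values in {6, 8, 10, 14, 16, 18, 20} must be used), so E = 10.
The 6 still-open variables together cover exactly {6, 8, 14, 16, 18, 20} — 6 values for 6 variables — and 16 appears only in D's list, so D = 16.

16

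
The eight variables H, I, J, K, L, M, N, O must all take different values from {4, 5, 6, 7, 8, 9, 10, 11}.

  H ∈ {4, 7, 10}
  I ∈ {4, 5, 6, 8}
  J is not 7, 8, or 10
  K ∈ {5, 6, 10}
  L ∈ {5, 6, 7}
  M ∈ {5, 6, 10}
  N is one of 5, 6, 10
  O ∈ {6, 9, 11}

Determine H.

The 8 variables draw from only 8 values {4, 5, 6, 7, 8, 9, 10, 11}, so each is used; only I can be 8, hence I = 8.
K, M, N share exactly the 3 values {5, 6, 10}; by pigeonhole those values go to them, so strike 5, 6, 10 from H, J, L, O.
L's domain is down to {7}, so L = 7. Strike 7 from H.
So H = 4.

4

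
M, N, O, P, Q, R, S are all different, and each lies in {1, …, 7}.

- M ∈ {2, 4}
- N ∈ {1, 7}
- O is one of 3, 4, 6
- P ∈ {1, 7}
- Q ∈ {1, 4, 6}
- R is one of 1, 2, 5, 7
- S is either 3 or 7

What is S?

Among the 7 variables, 5 fits only R (and all 7 values in {1, 2, 3, 4, 5, 6, 7} must be used), so R = 5.
The 6 still-open variables together cover exactly {1, 2, 3, 4, 6, 7} — 6 values for 6 variables — and 2 appears only in M's list, so M = 2.
The 2 variables N and P are confined to {1, 7}, which locks those values in; drop them from Q, S.
So S = 3.

3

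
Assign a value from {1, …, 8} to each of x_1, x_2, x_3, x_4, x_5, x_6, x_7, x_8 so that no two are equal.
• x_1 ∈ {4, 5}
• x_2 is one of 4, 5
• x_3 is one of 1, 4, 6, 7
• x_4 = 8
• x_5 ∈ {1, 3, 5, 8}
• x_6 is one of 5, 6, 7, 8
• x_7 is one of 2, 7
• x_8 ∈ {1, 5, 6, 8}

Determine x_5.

3

x_4's domain is down to {8}, so x_4 = 8. So x_5, x_6, x_8 can't be 8.
The 7 still-open variables together cover exactly {1, 2, 3, 4, 5, 6, 7} — 7 values for 7 variables — and 2 appears only in x_7's list, so x_7 = 2.
The 6 still-open variables draw from only 6 values {1, 3, 4, 5, 6, 7}, so each is used; only x_5 can be 3, hence x_5 = 3.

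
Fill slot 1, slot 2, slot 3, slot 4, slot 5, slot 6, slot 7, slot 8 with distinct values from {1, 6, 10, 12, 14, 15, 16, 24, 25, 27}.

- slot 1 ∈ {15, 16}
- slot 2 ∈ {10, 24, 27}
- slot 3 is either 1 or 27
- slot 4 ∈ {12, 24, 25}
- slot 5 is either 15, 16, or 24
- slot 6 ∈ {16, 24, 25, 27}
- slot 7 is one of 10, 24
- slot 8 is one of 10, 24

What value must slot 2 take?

27

Among the 8 variables, 1 fits only slot 3 (and all 8 values in {1, 10, 12, 15, 16, 24, 25, 27} must be used), so slot 3 = 1.
The 7 still-open variables together cover exactly {10, 12, 15, 16, 24, 25, 27} — 7 values for 7 variables — and 12 appears only in slot 4's list, so slot 4 = 12.
The 6 still-open variables together cover exactly {10, 15, 16, 24, 25, 27} — 6 values for 6 variables — and 25 appears only in slot 6's list, so slot 6 = 25.
Among the 5 still-open variables, 27 fits only slot 2 (and all 5 values in {10, 15, 16, 24, 27} must be used), so slot 2 = 27.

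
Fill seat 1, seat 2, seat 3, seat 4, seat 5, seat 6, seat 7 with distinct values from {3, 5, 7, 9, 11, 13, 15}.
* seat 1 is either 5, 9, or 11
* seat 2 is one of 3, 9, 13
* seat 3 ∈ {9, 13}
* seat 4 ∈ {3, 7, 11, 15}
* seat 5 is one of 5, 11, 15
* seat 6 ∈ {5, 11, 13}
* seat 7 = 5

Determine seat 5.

seat 7 must be 5 (only option left). Eliminate 5 elsewhere: seat 1, seat 5, seat 6.
The 6 still-open variables together cover exactly {3, 7, 9, 11, 13, 15} — 6 values for 6 variables — and 7 appears only in seat 4's list, so seat 4 = 7.
The 5 still-open variables together cover exactly {3, 9, 11, 13, 15} — 5 values for 5 variables — and 3 appears only in seat 2's list, so seat 2 = 3.
Among the 4 still-open variables, 15 fits only seat 5 (and all 4 values in {9, 11, 13, 15} must be used), so seat 5 = 15.

15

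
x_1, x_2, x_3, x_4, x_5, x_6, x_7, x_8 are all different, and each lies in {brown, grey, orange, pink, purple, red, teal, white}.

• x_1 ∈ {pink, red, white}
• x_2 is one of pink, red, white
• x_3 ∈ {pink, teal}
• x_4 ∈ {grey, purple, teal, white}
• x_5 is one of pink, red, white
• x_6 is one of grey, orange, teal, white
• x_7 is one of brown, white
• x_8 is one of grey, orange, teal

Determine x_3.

teal

The 8 variables draw from only 8 values {brown, grey, orange, pink, purple, red, teal, white}, so each is used; only x_7 can be brown, hence x_7 = brown.
The 7 still-open variables draw from only 7 values {grey, orange, pink, purple, red, teal, white}, so each is used; only x_4 can be purple, hence x_4 = purple.
x_1, x_2, x_5 between them cover only {pink, red, white} — a naked triple. Remove those values from x_3, x_6.
So x_3 = teal.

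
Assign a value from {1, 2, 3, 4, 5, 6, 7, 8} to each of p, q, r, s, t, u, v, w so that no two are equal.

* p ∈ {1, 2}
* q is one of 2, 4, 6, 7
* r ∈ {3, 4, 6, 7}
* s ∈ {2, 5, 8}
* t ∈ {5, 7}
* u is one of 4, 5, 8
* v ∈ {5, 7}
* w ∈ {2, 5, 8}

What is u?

The 8 variables draw from only 8 values {1, 2, 3, 4, 5, 6, 7, 8}, so each is used; only p can be 1, hence p = 1.
The 7 still-open variables draw from only 7 values {2, 3, 4, 5, 6, 7, 8}, so each is used; only r can be 3, hence r = 3.
Among the 6 still-open variables, 6 fits only q (and all 6 values in {2, 4, 5, 6, 7, 8} must be used), so q = 6.
Among the 5 still-open variables, 4 fits only u (and all 5 values in {2, 4, 5, 7, 8} must be used), so u = 4.

4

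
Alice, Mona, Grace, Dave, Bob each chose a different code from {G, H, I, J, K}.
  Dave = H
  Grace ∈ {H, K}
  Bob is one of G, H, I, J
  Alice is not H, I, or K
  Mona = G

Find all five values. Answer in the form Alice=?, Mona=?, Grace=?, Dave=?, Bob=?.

Mona must be G (only option left). Remove G from Alice, Bob.
Dave has just one choice, so Dave = H. Strike H from Grace, Bob.
Alice's domain is down to {J}, so Alice = J. Remove J from Bob.
Grace has just one choice, so Grace = K.
Bob's domain is down to {I}, so Bob = I.

Alice=J, Mona=G, Grace=K, Dave=H, Bob=I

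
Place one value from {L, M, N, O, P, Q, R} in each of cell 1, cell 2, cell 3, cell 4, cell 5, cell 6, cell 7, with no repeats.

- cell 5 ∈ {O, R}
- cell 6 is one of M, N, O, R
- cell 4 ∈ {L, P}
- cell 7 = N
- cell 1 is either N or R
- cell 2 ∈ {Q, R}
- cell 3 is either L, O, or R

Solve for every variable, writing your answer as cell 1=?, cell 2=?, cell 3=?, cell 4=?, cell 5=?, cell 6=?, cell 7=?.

cell 7 has just one choice, so cell 7 = N. Remove N from cell 1, cell 6.
That leaves cell 1 = R. Remove R from cell 2, cell 3, cell 5, cell 6.
cell 2 has just one choice, so cell 2 = Q.
cell 5's domain is down to {O}, so cell 5 = O. Remove O from cell 3, cell 6.
cell 6 must be M (only option left).
cell 3 must be L (only option left). Eliminate L elsewhere: cell 4.
cell 4 has just one choice, so cell 4 = P.

cell 1=R, cell 2=Q, cell 3=L, cell 4=P, cell 5=O, cell 6=M, cell 7=N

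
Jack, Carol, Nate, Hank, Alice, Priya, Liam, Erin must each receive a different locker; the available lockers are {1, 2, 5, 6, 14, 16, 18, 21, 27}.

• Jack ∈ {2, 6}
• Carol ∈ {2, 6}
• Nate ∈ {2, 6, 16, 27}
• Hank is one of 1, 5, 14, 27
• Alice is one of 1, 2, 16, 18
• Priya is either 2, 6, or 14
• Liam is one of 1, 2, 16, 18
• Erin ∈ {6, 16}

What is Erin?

16

The 8 variables draw from only 8 values {1, 2, 5, 6, 14, 16, 18, 27}, so each is used; only Hank can be 5, hence Hank = 5.
The 7 still-open variables together cover exactly {1, 2, 6, 14, 16, 18, 27} — 7 values for 7 variables — and 14 appears only in Priya's list, so Priya = 14.
The 6 still-open variables together cover exactly {1, 2, 6, 16, 18, 27} — 6 values for 6 variables — and 27 appears only in Nate's list, so Nate = 27.
Jack and Carol between them cover only {2, 6} — a naked pair. Remove those values from Alice, Liam, Erin.
So Erin = 16.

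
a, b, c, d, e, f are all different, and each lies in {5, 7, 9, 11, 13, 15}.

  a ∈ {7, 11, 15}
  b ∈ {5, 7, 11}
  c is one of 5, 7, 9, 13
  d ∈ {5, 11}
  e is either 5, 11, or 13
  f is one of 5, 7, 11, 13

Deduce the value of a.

Among the 6 variables, 9 fits only c (and all 6 values in {5, 7, 9, 11, 13, 15} must be used), so c = 9.
Among the 5 still-open variables, 15 fits only a (and all 5 values in {5, 7, 11, 13, 15} must be used), so a = 15.

15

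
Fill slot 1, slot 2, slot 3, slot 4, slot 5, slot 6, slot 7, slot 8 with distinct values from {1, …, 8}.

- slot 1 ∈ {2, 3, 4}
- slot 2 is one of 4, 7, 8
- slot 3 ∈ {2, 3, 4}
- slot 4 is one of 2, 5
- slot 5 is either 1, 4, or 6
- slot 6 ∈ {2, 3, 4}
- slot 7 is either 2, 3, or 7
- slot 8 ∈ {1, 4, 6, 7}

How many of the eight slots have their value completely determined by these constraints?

The 8 variables draw from only 8 values {1, 2, 3, 4, 5, 6, 7, 8}, so each is used; only slot 4 can be 5, hence slot 4 = 5.
The 7 still-open variables draw from only 7 values {1, 2, 3, 4, 6, 7, 8}, so each is used; only slot 2 can be 8, hence slot 2 = 8.
slot 1, slot 3, slot 6 share exactly the 3 values {2, 3, 4}; by pigeonhole those values go to them, so strike 2, 3, 4 from slot 5, slot 7, slot 8.
That leaves slot 7 = 7. Remove 7 from slot 8.
Determined: slot 2=8, slot 4=5, slot 7=7. The other slots each still have more than one consistent value. That makes 3.

3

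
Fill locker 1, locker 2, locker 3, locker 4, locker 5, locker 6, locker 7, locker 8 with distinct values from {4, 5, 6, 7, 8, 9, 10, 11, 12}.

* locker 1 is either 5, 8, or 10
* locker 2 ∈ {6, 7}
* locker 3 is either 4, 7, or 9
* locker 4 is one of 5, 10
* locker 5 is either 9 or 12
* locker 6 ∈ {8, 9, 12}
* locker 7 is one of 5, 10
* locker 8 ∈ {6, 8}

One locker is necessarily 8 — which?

locker 1

The 8 variables draw from only 8 values {4, 5, 6, 7, 8, 9, 10, 12}, so each is used; only locker 3 can be 4, hence locker 3 = 4.
The 7 still-open variables together cover exactly {5, 6, 7, 8, 9, 10, 12} — 7 values for 7 variables — and 7 appears only in locker 2's list, so locker 2 = 7.
Among the 6 still-open variables, 6 fits only locker 8 (and all 6 values in {5, 6, 8, 9, 10, 12} must be used), so locker 8 = 6.
locker 4 and locker 7 between them cover only {5, 10} — a naked pair. Remove those values from locker 1.
So 8 goes to locker 1.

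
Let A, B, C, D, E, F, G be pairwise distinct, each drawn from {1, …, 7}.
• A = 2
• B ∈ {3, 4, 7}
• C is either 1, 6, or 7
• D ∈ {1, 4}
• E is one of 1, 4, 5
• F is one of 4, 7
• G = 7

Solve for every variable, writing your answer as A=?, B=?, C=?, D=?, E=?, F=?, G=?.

A=2, B=3, C=6, D=1, E=5, F=4, G=7

A's domain is down to {2}, so A = 2.
G has just one choice, so G = 7. So B, C, F can't be 7.
F has just one choice, so F = 4. Strike 4 from B, D, E.
B's domain is down to {3}, so B = 3.
That leaves D = 1. So C, E can't be 1.
E has just one choice, so E = 5.
That leaves C = 6.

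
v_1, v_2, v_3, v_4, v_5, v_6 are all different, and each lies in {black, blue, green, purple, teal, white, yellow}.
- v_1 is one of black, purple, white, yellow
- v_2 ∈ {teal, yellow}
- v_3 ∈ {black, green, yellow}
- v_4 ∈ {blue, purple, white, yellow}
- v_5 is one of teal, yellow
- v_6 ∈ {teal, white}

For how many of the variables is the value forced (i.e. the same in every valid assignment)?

1

The 2 variables v_2 and v_5 are confined to {teal, yellow}, which locks those values in; drop them from v_1, v_3, v_4, v_6.
v_6 must be white (only option left). Eliminate white elsewhere: v_1, v_4.
Determined: v_6=white. The other variables each still have more than one consistent value. That makes 1.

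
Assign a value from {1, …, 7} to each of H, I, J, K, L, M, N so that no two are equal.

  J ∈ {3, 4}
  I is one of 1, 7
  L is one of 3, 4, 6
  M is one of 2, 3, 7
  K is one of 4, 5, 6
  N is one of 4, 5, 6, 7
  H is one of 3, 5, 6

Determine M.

The 7 variables draw from only 7 values {1, 2, 3, 4, 5, 6, 7}, so each is used; only I can be 1, hence I = 1.
The 6 still-open variables draw from only 6 values {2, 3, 4, 5, 6, 7}, so each is used; only M can be 2, hence M = 2.

2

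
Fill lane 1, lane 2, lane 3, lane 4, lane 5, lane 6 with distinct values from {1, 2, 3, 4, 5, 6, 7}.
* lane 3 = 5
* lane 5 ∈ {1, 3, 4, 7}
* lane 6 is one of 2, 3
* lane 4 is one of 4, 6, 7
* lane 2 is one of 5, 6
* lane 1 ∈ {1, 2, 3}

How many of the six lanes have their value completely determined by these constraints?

2

lane 3 must be 5 (only option left). Strike 5 from lane 2.
lane 2 has just one choice, so lane 2 = 6. Eliminate 6 elsewhere: lane 4.
Determined: lane 2=6, lane 3=5. The other lanes each still have more than one consistent value. That makes 2.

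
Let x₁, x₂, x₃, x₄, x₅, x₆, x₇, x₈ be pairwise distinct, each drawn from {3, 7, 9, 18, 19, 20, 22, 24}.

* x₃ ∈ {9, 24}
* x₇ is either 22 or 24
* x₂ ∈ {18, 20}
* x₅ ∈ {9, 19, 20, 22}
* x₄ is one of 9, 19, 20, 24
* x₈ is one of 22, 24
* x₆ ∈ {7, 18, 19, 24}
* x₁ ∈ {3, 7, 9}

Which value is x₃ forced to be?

9

The 8 variables draw from only 8 values {3, 7, 9, 18, 19, 20, 22, 24}, so each is used; only x₁ can be 3, hence x₁ = 3.
Among the 7 still-open variables, 7 fits only x₆ (and all 7 values in {7, 9, 18, 19, 20, 22, 24} must be used), so x₆ = 7.
The 6 still-open variables together cover exactly {9, 18, 19, 20, 22, 24} — 6 values for 6 variables — and 18 appears only in x₂'s list, so x₂ = 18.
x₇ and x₈ share exactly the 2 values {22, 24}; by pigeonhole those values go to them, so strike 22, 24 from x₃, x₄, x₅.
So x₃ = 9.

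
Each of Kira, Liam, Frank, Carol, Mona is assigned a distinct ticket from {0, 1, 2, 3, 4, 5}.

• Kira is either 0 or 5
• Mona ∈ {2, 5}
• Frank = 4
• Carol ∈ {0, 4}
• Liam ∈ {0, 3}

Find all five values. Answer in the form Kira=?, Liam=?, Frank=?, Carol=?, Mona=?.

Frank's domain is down to {4}, so Frank = 4. Strike 4 from Carol.
Carol has just one choice, so Carol = 0. Remove 0 from Kira, Liam.
Kira must be 5 (only option left). Remove 5 from Mona.
That leaves Liam = 3.
Mona has just one choice, so Mona = 2.

Kira=5, Liam=3, Frank=4, Carol=0, Mona=2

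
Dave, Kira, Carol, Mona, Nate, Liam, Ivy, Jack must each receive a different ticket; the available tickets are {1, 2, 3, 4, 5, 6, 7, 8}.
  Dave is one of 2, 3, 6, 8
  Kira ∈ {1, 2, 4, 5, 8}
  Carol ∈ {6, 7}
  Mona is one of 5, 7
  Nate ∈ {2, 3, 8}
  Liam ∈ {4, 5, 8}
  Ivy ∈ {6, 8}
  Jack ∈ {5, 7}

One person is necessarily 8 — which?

Among the 8 variables, 1 fits only Kira (and all 8 values in {1, 2, 3, 4, 5, 6, 7, 8} must be used), so Kira = 1.
Among the 7 still-open variables, 4 fits only Liam (and all 7 values in {2, 3, 4, 5, 6, 7, 8} must be used), so Liam = 4.
The 2 variables Mona and Jack are confined to {5, 7}, which locks those values in; drop them from Carol.
That leaves Carol = 6. So Dave, Ivy can't be 6.
So 8 goes to Ivy.

Ivy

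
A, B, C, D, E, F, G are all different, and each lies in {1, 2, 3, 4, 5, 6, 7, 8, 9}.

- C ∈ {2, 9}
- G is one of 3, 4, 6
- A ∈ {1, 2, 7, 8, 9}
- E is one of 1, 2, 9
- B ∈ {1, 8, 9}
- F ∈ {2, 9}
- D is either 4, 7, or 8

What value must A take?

7

C and F between them cover only {2, 9} — a naked pair. Remove those values from A, B, E.
E must be 1 (only option left). Remove 1 from A, B.
B has just one choice, so B = 8. So A, D can't be 8.
So A = 7.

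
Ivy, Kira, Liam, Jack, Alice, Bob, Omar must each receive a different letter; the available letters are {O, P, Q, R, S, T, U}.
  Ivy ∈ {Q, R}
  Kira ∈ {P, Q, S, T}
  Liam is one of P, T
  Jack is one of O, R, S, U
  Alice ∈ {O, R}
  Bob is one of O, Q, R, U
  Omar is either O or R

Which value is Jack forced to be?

Alice and Omar between them cover only {O, R} — a naked pair. Remove those values from Ivy, Jack, Bob.
Ivy's domain is down to {Q}, so Ivy = Q. Eliminate Q elsewhere: Kira, Bob.
Bob's domain is down to {U}, so Bob = U. Remove U from Jack.
So Jack = S.

S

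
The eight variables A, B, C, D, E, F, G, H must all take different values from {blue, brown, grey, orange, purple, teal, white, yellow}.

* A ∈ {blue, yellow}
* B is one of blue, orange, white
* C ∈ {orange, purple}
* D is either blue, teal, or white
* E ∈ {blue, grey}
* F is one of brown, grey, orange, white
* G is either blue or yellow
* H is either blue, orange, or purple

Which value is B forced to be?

white

The 8 variables draw from only 8 values {blue, brown, grey, orange, purple, teal, white, yellow}, so each is used; only F can be brown, hence F = brown.
Among the 7 still-open variables, grey fits only E (and all 7 values in {blue, grey, orange, purple, teal, white, yellow} must be used), so E = grey.
The 6 still-open variables draw from only 6 values {blue, orange, purple, teal, white, yellow}, so each is used; only D can be teal, hence D = teal.
The 5 still-open variables together cover exactly {blue, orange, purple, white, yellow} — 5 values for 5 variables — and white appears only in B's list, so B = white.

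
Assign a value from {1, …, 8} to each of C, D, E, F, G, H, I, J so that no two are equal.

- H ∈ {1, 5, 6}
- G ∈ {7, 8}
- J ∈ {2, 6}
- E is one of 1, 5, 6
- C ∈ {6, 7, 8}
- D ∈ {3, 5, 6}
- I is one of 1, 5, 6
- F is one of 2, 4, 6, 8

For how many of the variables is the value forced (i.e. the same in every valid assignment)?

Among the 8 variables, 3 fits only D (and all 8 values in {1, 2, 3, 4, 5, 6, 7, 8} must be used), so D = 3.
The 7 still-open variables draw from only 7 values {1, 2, 4, 5, 6, 7, 8}, so each is used; only F can be 4, hence F = 4.
The 6 still-open variables together cover exactly {1, 2, 5, 6, 7, 8} — 6 values for 6 variables — and 2 appears only in J's list, so J = 2.
E, H, I share exactly the 3 values {1, 5, 6}; by pigeonhole those values go to them, so strike 1, 5, 6 from C.
Determined: D=3, F=4, J=2. The other variables each still have more than one consistent value. That makes 3.

3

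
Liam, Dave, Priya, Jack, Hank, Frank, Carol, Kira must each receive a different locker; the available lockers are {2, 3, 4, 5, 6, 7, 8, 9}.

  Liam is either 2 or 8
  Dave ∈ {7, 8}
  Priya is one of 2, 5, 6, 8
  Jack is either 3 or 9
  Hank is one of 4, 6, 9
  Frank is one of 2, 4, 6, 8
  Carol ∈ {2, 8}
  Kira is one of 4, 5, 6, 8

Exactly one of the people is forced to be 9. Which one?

Hank

The 8 variables together cover exactly {2, 3, 4, 5, 6, 7, 8, 9} — 8 values for 8 variables — and 3 appears only in Jack's list, so Jack = 3.
The 7 still-open variables together cover exactly {2, 4, 5, 6, 7, 8, 9} — 7 values for 7 variables — and 7 appears only in Dave's list, so Dave = 7.
The 6 still-open variables together cover exactly {2, 4, 5, 6, 8, 9} — 6 values for 6 variables — and 9 appears only in Hank's list, so Hank = 9.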